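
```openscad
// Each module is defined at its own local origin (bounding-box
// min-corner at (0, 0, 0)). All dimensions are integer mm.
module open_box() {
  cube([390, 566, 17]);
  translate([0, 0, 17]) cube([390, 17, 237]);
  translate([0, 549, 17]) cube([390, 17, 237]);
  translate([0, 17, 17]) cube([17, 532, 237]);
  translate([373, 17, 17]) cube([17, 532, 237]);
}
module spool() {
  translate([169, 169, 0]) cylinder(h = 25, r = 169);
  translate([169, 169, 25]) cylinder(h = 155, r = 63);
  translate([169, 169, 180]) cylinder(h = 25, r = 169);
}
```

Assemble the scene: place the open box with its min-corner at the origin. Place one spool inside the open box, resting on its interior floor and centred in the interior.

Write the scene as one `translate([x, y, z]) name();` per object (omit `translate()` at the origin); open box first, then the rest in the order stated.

open_box();
translate([26, 114, 17]) spool();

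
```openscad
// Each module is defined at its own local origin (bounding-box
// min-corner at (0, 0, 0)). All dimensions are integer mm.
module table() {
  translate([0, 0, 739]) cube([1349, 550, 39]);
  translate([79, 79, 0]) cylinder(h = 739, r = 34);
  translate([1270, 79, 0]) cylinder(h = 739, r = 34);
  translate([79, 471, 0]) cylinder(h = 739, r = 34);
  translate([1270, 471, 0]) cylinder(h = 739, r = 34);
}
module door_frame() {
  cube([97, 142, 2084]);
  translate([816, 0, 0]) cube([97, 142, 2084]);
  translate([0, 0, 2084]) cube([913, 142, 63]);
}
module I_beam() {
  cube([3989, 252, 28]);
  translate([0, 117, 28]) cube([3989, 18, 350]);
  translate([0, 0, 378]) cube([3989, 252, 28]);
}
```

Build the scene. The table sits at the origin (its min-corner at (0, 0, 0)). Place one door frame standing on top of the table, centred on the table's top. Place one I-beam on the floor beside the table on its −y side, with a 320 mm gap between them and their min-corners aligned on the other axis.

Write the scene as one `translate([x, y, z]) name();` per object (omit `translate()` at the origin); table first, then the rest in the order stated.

table();
translate([218, 204, 778]) door_frame();
translate([0, -572, 0]) I_beam();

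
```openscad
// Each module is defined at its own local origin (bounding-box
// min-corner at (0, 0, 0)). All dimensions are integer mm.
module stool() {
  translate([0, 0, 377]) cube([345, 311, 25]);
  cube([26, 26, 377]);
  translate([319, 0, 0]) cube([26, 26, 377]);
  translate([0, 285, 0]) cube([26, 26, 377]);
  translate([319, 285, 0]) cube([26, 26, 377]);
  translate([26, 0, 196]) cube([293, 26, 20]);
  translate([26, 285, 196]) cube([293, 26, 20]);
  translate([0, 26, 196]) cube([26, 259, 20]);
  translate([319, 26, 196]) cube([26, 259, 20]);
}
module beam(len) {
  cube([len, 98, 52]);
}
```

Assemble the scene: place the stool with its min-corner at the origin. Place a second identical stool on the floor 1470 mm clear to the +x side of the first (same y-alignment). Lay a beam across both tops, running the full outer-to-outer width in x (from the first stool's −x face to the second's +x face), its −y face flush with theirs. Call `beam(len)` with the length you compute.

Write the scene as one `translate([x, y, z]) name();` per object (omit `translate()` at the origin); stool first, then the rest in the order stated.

stool();
translate([1815, 0, 0]) stool();
translate([0, 0, 402]) beam(2160);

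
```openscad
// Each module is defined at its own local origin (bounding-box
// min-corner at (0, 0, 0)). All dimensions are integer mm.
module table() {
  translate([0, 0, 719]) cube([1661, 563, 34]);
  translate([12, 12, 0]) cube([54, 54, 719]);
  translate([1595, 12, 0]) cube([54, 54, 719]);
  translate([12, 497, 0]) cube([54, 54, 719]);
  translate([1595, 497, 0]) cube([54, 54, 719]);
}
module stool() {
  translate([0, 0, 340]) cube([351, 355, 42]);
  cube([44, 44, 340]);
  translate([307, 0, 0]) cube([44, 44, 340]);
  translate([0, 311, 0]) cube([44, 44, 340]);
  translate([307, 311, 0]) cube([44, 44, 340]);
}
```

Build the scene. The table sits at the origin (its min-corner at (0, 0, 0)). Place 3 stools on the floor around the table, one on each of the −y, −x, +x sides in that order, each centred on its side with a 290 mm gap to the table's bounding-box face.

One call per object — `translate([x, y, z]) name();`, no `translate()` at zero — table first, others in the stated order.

table();
translate([655, -645, 0]) stool();
translate([-641, 104, 0]) stool();
translate([1951, 104, 0]) stool();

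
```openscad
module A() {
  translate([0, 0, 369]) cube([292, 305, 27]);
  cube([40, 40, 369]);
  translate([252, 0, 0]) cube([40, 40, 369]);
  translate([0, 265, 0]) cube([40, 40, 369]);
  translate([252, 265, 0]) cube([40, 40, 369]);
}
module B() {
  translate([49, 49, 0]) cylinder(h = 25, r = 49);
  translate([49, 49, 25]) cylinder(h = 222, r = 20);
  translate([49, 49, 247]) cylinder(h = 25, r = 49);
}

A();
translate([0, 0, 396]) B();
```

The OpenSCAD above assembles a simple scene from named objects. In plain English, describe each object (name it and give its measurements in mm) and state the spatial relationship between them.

A is a four-legged stool. The seat is 292×305 mm, 27 mm thick, top at z = 396 mm. It stands on four square legs, each 40×40 mm in cross-section, from z = 0 to the seat underside, each flush with a corner of the seat.

B is a spool: two coaxial disc flanges of radius 49 mm and thickness 25 mm, joined by a core cylinder of radius 20 mm and height 222 mm. The lower flange rests on z = 0 and the three cylinders share a vertical axis.

The spool is on top of the stool.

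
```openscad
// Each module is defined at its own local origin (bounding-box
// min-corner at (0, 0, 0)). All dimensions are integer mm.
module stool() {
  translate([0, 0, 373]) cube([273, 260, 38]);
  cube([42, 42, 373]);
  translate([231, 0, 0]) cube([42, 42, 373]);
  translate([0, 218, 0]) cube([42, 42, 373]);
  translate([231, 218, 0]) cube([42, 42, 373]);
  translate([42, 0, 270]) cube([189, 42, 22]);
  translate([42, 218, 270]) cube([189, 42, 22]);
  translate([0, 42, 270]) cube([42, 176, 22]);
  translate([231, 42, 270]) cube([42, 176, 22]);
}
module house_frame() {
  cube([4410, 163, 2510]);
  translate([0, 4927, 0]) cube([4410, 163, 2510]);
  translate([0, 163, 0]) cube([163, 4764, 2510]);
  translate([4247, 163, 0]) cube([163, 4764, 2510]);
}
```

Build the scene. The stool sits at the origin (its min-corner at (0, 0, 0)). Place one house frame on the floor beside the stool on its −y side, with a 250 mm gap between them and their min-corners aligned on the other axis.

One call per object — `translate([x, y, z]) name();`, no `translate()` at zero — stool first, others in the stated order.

stool();
translate([0, -5340, 0]) house_frame();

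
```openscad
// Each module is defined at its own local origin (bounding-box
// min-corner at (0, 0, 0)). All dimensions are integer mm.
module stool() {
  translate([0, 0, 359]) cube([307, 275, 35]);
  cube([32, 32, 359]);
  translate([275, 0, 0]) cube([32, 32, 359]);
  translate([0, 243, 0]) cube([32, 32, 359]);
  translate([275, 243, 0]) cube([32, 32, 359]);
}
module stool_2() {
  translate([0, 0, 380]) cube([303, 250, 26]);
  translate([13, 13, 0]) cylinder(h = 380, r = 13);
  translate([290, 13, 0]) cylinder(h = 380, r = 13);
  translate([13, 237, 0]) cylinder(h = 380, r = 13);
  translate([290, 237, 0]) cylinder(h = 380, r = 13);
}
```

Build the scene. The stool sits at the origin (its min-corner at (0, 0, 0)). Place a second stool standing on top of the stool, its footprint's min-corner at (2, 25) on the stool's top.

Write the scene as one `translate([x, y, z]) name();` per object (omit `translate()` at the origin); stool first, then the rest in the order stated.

stool();
translate([2, 25, 394]) stool_2();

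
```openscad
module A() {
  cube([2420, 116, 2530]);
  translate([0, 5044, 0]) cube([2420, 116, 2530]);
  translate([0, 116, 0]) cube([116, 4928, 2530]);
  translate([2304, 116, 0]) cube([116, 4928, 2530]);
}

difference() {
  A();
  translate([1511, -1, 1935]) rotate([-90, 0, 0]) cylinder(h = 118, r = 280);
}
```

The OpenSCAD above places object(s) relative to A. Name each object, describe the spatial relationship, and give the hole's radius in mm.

A is a house frame. The house frame has a circular hole through its front wall. The hole's radius is 280 mm.

The subtracted cylinder has r = 280 mm.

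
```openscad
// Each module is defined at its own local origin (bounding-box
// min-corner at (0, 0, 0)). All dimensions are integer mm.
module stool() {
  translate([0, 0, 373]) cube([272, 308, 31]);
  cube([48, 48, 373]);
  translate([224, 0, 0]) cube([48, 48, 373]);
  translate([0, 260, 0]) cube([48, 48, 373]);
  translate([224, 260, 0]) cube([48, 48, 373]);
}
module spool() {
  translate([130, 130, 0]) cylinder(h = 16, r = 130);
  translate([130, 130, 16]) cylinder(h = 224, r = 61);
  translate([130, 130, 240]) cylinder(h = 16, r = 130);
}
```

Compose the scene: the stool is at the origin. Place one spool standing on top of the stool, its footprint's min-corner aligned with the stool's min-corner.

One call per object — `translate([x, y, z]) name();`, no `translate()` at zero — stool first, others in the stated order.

stool();
translate([0, 0, 404]) spool();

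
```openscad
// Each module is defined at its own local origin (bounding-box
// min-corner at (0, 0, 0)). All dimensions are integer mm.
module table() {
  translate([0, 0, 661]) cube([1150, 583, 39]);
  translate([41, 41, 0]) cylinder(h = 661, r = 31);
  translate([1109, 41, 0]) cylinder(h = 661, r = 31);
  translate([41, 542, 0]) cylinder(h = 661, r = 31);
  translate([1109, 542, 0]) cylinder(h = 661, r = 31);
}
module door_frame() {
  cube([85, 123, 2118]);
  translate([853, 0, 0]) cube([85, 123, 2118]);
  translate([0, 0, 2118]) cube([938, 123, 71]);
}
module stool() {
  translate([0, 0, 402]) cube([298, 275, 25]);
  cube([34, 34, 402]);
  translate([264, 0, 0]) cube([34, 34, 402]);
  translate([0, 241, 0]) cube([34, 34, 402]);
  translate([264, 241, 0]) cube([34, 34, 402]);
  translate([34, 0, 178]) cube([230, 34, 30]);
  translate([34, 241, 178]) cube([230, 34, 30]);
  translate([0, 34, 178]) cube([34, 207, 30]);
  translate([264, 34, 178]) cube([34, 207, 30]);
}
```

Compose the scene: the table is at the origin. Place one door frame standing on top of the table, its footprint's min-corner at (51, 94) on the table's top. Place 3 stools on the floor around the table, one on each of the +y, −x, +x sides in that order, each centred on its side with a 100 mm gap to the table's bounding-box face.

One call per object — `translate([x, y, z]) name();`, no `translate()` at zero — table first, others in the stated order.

table();
translate([51, 94, 700]) door_frame();
translate([426, 683, 0]) stool();
translate([-398, 154, 0]) stool();
translate([1250, 154, 0]) stool();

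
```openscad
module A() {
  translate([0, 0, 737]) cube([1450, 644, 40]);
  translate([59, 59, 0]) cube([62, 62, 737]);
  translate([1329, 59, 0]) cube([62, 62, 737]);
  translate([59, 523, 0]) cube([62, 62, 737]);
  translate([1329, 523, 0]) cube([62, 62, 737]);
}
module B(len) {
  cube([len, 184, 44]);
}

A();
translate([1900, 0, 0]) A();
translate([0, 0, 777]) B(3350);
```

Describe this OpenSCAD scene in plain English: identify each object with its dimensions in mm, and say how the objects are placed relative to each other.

A is a rectangular dining table. The top is 1450×644×40 mm with its upper surface at z = 777 mm. It stands on four 62×62 mm square legs, each inset 59 mm from the nearest pair of top edges, running from the floor to the underside of the top.

B is a rectangular beam 3350 mm long (x), 184 mm deep (y), 44 mm thick (z).

The beam spans the tops of two tables placed 450 mm apart, resting at z = 777 mm.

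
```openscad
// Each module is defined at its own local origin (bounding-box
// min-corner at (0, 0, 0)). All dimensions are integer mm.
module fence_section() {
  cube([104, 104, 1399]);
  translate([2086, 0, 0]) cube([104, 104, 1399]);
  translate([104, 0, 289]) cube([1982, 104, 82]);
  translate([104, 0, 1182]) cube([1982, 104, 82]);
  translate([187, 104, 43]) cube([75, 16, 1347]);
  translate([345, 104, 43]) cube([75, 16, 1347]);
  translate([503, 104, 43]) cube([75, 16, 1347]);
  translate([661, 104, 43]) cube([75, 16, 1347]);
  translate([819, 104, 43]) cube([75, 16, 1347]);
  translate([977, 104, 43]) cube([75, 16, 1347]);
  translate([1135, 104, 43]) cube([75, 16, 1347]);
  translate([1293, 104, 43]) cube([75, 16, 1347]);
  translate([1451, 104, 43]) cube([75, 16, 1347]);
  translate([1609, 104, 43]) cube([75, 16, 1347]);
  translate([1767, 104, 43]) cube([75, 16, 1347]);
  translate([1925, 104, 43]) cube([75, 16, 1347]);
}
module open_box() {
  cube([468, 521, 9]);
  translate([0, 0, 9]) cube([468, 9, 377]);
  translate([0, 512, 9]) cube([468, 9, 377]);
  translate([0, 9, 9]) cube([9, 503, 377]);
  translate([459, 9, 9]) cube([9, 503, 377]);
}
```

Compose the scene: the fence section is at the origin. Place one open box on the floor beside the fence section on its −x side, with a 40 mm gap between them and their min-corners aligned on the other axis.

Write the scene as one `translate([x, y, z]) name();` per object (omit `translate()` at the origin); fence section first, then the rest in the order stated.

fence_section();
translate([-508, 0, 0]) open_box();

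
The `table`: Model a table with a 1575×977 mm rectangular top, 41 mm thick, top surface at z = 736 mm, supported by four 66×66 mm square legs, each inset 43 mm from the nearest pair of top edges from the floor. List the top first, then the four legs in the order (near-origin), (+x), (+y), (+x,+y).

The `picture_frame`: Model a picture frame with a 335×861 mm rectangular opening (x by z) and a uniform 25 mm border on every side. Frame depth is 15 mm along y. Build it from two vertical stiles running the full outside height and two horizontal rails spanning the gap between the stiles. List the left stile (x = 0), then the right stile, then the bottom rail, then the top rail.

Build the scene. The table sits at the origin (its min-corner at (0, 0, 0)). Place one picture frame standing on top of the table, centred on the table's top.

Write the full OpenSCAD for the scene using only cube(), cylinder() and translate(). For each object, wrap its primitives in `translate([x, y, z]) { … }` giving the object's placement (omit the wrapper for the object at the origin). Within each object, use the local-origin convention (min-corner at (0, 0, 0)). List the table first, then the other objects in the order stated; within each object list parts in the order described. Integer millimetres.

translate([0, 0, 695]) cube([1575, 977, 41]);
translate([43, 43, 0]) cube([66, 66, 695]);
translate([1466, 43, 0]) cube([66, 66, 695]);
translate([43, 868, 0]) cube([66, 66, 695]);
translate([1466, 868, 0]) cube([66, 66, 695]);
translate([595, 481, 736]) {
  cube([25, 15, 911]);
  translate([360, 0, 0]) cube([25, 15, 911]);
  translate([25, 0, 0]) cube([335, 15, 25]);
  translate([25, 0, 886]) cube([335, 15, 25]);
}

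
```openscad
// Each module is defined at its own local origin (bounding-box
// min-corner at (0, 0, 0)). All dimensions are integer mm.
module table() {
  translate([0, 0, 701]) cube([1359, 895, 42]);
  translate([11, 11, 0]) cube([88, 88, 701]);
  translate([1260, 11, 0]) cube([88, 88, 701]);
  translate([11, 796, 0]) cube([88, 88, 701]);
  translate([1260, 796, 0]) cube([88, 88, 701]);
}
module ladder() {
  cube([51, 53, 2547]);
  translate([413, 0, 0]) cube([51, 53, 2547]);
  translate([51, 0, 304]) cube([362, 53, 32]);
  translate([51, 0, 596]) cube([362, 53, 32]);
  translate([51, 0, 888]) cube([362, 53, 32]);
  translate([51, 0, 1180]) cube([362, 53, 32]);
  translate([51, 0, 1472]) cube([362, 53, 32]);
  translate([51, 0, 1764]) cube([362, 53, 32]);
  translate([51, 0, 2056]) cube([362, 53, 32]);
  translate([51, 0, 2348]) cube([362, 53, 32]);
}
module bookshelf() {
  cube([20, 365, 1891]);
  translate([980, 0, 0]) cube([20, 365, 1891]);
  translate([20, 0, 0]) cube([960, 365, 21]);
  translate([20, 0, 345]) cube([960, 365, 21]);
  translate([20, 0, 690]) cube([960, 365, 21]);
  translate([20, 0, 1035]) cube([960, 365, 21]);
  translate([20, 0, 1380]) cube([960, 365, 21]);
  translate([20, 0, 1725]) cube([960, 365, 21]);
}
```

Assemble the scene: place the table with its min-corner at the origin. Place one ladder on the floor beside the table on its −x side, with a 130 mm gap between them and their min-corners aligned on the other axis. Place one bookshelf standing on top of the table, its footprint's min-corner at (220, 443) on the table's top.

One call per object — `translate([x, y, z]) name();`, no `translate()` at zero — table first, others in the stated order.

table();
translate([-594, 0, 0]) ladder();
translate([220, 443, 743]) bookshelf();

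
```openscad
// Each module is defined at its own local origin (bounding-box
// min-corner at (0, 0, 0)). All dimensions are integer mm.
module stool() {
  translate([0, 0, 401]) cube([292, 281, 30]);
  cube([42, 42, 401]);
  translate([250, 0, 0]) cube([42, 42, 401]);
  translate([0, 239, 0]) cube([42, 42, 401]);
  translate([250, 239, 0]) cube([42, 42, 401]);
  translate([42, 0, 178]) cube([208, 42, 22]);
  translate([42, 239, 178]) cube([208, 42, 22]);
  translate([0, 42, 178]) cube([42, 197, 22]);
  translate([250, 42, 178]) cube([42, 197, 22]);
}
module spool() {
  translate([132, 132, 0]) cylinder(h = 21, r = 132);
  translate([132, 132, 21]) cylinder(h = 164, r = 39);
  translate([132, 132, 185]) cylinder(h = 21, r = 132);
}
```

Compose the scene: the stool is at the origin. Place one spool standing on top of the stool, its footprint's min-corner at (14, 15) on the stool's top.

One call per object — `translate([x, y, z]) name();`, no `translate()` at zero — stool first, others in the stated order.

stool();
translate([14, 15, 431]) spool();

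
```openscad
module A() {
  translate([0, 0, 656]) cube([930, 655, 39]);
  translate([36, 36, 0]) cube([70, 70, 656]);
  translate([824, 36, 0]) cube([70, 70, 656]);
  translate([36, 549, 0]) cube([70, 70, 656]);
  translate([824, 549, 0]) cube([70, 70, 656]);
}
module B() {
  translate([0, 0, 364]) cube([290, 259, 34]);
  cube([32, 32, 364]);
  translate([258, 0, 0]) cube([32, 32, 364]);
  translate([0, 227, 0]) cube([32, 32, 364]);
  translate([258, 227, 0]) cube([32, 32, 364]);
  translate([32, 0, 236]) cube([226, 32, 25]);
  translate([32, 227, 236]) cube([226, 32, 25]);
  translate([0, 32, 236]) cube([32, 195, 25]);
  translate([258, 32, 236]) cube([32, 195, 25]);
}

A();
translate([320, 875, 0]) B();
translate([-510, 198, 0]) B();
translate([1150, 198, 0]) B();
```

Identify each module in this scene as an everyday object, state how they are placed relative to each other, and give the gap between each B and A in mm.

Each stool's nearest face is 220 mm from the table's bounding box.

A is a table. B is a stool. Three stools sit around the table at the +y, −x, +x sides. The gap between each stool and the table is 220 mm.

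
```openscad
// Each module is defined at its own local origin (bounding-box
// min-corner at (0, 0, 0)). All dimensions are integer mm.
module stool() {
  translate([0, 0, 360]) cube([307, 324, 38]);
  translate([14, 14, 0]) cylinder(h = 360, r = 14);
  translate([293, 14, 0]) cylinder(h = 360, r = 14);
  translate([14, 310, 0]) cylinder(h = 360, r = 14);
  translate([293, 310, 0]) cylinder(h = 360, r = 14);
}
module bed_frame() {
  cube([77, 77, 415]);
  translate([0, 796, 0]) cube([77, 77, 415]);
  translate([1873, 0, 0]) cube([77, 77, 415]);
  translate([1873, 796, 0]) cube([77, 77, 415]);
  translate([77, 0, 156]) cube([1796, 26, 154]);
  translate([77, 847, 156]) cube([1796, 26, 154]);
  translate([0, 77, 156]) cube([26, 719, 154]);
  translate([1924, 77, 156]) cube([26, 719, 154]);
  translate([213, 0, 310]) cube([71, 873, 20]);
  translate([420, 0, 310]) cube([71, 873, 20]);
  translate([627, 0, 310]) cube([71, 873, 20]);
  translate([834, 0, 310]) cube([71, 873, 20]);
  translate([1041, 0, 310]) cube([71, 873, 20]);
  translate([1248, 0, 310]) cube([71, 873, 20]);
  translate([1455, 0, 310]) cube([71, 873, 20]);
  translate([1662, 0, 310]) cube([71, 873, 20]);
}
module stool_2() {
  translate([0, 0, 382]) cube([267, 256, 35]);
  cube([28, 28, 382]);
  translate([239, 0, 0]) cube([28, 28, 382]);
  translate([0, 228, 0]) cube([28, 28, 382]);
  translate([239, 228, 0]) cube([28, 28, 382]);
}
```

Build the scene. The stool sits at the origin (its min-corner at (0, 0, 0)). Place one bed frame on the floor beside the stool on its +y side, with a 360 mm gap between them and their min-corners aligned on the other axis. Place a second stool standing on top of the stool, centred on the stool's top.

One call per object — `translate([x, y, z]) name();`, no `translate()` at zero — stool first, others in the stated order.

stool();
translate([0, 684, 0]) bed_frame();
translate([20, 34, 398]) stool_2();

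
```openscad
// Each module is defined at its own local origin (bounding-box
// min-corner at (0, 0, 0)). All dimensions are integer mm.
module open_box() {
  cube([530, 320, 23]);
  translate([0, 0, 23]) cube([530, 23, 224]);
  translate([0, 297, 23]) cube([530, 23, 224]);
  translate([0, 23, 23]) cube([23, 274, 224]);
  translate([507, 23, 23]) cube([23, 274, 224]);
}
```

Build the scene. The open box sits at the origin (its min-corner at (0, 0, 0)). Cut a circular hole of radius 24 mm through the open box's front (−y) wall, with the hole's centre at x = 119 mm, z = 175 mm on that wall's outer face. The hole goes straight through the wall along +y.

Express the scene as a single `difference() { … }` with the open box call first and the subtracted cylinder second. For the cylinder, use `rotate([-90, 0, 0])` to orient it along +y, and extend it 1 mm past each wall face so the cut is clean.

difference() {
  open_box();
  translate([119, -1, 175]) rotate([-90, 0, 0]) cylinder(h = 25, r = 24);
}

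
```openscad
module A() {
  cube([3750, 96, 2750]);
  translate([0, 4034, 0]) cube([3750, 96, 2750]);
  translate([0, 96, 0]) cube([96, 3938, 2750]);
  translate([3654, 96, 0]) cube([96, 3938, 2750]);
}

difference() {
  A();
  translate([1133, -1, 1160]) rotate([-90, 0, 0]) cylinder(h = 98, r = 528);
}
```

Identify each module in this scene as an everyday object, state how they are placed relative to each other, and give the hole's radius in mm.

A is a house frame. The house frame has a circular hole through its front wall. The hole's radius is 528 mm.

The subtracted cylinder has r = 528 mm.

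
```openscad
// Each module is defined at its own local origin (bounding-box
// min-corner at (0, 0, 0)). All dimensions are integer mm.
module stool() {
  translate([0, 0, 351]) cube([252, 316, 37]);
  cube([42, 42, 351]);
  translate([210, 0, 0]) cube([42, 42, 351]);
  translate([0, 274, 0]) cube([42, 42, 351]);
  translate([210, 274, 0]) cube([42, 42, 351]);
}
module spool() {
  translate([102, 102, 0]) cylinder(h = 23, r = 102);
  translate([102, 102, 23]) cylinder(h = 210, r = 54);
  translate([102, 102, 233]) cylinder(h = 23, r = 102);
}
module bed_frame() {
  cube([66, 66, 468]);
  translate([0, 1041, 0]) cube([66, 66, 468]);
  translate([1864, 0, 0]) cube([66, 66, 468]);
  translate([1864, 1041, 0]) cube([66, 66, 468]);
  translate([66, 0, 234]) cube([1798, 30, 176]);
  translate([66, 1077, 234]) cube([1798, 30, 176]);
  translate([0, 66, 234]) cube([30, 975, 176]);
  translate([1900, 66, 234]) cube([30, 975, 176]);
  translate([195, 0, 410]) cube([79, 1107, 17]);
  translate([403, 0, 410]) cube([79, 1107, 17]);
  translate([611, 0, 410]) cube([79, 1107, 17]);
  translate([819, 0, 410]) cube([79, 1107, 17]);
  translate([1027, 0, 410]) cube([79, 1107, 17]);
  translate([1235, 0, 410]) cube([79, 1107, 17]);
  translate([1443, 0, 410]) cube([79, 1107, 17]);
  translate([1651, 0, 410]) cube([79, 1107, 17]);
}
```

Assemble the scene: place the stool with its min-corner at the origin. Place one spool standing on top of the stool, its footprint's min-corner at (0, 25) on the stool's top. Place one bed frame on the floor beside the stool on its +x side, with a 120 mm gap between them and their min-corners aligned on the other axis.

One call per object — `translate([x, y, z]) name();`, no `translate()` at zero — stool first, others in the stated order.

stool();
translate([0, 25, 388]) spool();
translate([372, 0, 0]) bed_frame();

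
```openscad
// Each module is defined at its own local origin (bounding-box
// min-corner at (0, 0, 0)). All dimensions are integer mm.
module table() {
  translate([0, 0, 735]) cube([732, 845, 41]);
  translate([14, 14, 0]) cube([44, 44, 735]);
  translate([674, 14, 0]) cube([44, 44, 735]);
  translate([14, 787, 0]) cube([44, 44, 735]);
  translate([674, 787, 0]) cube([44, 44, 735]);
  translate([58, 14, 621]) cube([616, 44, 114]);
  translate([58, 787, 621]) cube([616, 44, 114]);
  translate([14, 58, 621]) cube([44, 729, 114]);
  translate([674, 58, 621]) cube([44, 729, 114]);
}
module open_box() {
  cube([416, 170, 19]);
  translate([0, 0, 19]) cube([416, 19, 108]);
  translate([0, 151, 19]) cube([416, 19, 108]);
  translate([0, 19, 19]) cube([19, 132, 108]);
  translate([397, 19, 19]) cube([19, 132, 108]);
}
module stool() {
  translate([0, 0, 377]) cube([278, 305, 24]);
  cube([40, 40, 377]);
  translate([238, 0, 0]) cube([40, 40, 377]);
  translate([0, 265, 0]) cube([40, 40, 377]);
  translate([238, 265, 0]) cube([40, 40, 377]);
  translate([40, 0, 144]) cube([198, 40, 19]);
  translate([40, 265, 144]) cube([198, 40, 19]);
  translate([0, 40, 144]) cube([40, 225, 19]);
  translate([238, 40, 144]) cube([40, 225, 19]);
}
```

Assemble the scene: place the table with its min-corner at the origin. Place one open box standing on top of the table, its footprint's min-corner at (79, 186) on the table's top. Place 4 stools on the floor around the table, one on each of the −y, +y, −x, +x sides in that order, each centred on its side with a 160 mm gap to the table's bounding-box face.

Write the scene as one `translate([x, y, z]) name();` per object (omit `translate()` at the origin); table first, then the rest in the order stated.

table();
translate([79, 186, 776]) open_box();
translate([227, -465, 0]) stool();
translate([227, 1005, 0]) stool();
translate([-438, 270, 0]) stool();
translate([892, 270, 0]) stool();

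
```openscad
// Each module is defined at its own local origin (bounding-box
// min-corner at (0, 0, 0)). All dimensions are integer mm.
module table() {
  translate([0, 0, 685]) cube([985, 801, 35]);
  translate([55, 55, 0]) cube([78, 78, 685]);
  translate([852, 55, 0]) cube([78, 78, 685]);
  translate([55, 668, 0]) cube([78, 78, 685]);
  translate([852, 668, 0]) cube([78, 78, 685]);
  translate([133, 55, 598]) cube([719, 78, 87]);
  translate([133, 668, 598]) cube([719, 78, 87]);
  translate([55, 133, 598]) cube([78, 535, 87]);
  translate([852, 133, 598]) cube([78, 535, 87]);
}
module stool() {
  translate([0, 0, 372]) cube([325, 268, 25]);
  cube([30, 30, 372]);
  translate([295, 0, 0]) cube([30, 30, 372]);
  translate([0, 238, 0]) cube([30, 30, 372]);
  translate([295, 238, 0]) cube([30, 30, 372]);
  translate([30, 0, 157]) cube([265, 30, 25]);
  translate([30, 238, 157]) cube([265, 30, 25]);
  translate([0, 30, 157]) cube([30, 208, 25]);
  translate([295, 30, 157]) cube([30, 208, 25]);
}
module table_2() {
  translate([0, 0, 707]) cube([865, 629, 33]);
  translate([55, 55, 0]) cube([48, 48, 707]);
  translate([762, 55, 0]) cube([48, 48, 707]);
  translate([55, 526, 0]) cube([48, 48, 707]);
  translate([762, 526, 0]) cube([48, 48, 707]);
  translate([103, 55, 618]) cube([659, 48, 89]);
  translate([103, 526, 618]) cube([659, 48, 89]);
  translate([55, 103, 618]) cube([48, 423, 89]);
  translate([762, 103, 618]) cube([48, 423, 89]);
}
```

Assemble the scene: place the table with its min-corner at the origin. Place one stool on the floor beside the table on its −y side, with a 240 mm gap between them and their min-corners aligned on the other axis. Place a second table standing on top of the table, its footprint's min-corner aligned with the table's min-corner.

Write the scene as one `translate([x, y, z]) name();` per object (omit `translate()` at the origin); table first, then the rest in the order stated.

table();
translate([0, -508, 0]) stool();
translate([0, 0, 720]) table_2();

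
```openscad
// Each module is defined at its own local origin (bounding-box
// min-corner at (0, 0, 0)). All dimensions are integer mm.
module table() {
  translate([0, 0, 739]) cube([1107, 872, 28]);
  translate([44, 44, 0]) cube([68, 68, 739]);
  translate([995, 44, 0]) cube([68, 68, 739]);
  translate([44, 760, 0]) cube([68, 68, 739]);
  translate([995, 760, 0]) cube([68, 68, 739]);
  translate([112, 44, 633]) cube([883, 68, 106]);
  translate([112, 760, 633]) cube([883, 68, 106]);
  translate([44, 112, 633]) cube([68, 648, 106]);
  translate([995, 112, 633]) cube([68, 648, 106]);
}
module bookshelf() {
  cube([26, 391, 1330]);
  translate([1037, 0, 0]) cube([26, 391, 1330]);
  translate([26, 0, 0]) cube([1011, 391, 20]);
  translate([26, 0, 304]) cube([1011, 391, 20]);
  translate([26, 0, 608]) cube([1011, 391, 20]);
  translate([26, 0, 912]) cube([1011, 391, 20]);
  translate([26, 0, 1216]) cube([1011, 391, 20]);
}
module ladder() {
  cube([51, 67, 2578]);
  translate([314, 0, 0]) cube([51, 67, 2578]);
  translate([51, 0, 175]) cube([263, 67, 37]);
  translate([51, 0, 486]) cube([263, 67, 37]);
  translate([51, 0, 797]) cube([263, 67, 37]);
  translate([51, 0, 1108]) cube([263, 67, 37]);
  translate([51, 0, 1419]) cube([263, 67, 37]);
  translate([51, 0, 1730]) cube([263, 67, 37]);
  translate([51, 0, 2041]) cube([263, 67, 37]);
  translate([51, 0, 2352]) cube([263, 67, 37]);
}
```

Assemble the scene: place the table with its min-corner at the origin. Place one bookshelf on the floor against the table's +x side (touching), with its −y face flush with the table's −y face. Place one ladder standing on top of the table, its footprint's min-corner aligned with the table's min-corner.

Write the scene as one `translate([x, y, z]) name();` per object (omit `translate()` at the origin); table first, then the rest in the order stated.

table();
translate([1107, 0, 0]) bookshelf();
translate([0, 0, 767]) ladder();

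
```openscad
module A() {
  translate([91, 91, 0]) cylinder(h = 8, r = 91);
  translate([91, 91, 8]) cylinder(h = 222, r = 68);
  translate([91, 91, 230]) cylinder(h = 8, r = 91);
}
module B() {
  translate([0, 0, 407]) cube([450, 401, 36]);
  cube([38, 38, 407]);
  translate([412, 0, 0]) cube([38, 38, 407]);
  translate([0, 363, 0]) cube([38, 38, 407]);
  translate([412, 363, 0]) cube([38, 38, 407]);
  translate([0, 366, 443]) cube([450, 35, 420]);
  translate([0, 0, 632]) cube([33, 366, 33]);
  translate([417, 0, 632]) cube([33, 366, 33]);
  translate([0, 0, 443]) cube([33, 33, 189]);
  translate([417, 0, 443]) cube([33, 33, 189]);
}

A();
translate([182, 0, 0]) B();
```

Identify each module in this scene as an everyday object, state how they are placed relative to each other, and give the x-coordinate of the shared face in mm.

The spool's +x face and the chair's −x face are both at x = 182 mm.

A is a spool. B is a chair. The chair is against the spool's +x side, with their −y faces flush. The x-coordinate of the shared face is 182 mm.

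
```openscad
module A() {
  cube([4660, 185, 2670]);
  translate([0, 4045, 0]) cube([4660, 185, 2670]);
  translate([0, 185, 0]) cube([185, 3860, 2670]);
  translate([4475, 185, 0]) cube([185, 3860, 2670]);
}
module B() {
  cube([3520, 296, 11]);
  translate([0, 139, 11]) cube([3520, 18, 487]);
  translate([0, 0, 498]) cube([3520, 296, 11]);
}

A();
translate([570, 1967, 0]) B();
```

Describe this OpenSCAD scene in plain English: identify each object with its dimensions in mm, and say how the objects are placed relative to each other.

A is the wall frame of a small rectangular building: four walls, each 2670 mm tall and 185 mm thick, enclosing a footprint 4660 mm (x) by 4230 mm (y) outside-to-outside, with no floor or roof. The front and back walls (the −y and +y sides) span the full width; the two side walls fit between them.

B is an I-beam lying along x, 3520 mm long. Overall section height 509 mm. Two flanges 296 mm wide (y) and 11 mm thick, one on the floor and one at the top; a web 18 mm thick runs between them, centred on the flange width.

The I-beam sits inside the house frame, centred.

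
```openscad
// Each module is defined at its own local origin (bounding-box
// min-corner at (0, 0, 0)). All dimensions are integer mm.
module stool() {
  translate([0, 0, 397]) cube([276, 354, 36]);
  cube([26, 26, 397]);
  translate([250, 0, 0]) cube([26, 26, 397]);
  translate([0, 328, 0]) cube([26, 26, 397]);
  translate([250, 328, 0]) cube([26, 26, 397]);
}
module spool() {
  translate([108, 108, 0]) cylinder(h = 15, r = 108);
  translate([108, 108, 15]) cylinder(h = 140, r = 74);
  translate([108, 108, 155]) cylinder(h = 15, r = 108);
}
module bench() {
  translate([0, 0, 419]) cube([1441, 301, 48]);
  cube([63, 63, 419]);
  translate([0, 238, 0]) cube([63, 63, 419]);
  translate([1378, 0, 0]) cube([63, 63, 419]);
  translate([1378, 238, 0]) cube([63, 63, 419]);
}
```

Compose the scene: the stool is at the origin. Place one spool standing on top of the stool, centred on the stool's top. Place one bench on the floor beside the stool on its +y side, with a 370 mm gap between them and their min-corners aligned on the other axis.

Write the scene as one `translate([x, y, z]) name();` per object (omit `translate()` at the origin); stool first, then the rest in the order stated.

stool();
translate([30, 69, 433]) spool();
translate([0, 724, 0]) bench();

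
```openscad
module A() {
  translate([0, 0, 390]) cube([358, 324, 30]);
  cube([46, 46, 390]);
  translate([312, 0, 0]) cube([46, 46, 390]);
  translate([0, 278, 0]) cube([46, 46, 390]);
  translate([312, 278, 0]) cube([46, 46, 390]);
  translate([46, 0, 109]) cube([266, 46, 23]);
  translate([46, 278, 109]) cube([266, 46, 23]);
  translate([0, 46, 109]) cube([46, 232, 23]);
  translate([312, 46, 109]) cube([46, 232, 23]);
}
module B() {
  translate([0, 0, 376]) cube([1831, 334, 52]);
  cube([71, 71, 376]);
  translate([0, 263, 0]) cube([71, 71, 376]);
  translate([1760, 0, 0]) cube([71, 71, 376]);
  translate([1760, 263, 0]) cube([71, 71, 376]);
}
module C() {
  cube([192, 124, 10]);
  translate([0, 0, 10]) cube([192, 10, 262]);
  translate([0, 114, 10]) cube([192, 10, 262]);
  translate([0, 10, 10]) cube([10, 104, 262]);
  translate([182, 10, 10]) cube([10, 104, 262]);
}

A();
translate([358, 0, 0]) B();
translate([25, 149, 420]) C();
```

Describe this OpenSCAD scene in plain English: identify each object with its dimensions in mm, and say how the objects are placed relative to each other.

A is a four-legged stool. The seat is 358×324 mm, 30 mm thick, top at z = 420 mm. It stands on four square legs, each 46×46 mm in cross-section, from z = 0 to the seat underside, each flush with a corner of the seat. Four stretchers, 46 mm wide and 23 mm tall, connect adjacent legs with their undersides at z = 109 mm, each running between the inner faces of the legs it joins and aligned with the legs' outer faces on the other axis.

B is a bench: a 1831×334 mm seat slab, 52 mm thick, top at z = 428 mm, on four 71×71 mm square legs flush with the seat corners and standing on z = 0.

C is an open storage box with external size 192×124×272 mm and wall thickness 10 mm (the base is also 10 mm thick). The base covers the whole footprint; the four walls stand on the base, with the y-facing walls full-width and the x-facing walls fitting between their inner faces.

The bench is against the stool's +x side, with their −y faces flush. The open box is on top of the stool.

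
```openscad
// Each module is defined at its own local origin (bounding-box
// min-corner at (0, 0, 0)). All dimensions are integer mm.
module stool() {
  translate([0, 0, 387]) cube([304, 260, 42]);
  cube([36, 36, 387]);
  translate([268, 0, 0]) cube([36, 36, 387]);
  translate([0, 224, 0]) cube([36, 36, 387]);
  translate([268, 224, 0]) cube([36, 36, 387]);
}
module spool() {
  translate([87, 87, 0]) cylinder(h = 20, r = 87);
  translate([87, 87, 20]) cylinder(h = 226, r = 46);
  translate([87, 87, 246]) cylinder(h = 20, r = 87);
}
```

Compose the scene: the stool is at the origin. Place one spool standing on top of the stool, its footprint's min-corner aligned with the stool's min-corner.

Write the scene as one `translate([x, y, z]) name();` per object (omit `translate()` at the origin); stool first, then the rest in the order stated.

stool();
translate([0, 0, 429]) spool();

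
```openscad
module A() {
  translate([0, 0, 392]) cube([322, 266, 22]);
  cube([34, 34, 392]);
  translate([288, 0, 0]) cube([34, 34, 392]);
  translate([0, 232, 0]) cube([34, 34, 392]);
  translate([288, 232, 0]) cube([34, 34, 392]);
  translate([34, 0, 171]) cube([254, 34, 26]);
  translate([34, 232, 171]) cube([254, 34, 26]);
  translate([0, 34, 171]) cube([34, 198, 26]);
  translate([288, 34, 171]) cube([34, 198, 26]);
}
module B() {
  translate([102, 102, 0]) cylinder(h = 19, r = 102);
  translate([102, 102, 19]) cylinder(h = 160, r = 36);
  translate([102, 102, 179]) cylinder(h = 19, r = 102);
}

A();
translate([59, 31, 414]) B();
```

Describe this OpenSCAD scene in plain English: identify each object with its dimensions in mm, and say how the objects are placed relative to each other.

A is a simple wooden stool: a rectangular seat 322 mm (x) by 266 mm (y), 22 mm thick, top face at z = 414 mm, on four square legs, each 34×34 mm in cross-section. The legs rest on z = 0, each flush with a corner of the seat. Four stretchers, 34 mm wide and 26 mm tall, connect adjacent legs with their undersides at z = 171 mm, each running between the inner faces of the legs it joins and aligned with the legs' outer faces on the other axis.

B is a spool: two coaxial disc flanges of radius 102 mm and thickness 19 mm, joined by a core cylinder of radius 36 mm and height 160 mm. The lower flange rests on z = 0 and the three cylinders share a vertical axis.

The spool is on top of the stool, centred.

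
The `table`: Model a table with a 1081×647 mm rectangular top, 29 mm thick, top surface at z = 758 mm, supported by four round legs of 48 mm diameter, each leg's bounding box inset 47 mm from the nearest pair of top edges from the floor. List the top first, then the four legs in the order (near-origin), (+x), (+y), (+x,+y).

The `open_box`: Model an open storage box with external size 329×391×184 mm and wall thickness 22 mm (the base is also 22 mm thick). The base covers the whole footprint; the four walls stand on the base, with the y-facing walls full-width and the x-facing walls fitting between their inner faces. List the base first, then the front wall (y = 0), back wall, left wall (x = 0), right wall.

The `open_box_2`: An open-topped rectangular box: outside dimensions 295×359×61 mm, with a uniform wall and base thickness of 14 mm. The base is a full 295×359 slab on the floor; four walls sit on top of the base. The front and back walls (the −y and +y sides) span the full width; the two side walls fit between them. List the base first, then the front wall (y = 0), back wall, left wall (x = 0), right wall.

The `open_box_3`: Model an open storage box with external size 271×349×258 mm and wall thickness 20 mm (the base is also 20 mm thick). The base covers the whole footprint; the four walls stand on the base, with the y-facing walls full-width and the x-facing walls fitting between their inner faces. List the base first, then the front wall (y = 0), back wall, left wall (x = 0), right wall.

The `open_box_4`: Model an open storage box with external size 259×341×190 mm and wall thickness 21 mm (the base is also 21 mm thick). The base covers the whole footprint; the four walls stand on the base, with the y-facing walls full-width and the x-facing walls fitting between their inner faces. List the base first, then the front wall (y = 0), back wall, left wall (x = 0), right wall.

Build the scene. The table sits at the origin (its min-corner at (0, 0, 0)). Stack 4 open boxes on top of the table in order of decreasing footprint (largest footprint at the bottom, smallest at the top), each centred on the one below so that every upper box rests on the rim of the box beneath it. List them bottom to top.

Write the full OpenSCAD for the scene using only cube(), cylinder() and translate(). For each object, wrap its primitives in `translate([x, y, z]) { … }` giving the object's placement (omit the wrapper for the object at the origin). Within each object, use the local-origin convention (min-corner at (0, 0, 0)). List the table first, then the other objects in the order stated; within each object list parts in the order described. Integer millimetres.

translate([0, 0, 729]) cube([1081, 647, 29]);
translate([71, 71, 0]) cylinder(h = 729, r = 24);
translate([1010, 71, 0]) cylinder(h = 729, r = 24);
translate([71, 576, 0]) cylinder(h = 729, r = 24);
translate([1010, 576, 0]) cylinder(h = 729, r = 24);
translate([376, 128, 758]) {
  cube([329, 391, 22]);
  translate([0, 0, 22]) cube([329, 22, 162]);
  translate([0, 369, 22]) cube([329, 22, 162]);
  translate([0, 22, 22]) cube([22, 347, 162]);
  translate([307, 22, 22]) cube([22, 347, 162]);
}
translate([393, 144, 942]) {
  cube([295, 359, 14]);
  translate([0, 0, 14]) cube([295, 14, 47]);
  translate([0, 345, 14]) cube([295, 14, 47]);
  translate([0, 14, 14]) cube([14, 331, 47]);
  translate([281, 14, 14]) cube([14, 331, 47]);
}
translate([405, 149, 1003]) {
  cube([271, 349, 20]);
  translate([0, 0, 20]) cube([271, 20, 238]);
  translate([0, 329, 20]) cube([271, 20, 238]);
  translate([0, 20, 20]) cube([20, 309, 238]);
  translate([251, 20, 20]) cube([20, 309, 238]);
}
translate([411, 153, 1261]) {
  cube([259, 341, 21]);
  translate([0, 0, 21]) cube([259, 21, 169]);
  translate([0, 320, 21]) cube([259, 21, 169]);
  translate([0, 21, 21]) cube([21, 299, 169]);
  translate([238, 21, 21]) cube([21, 299, 169]);
}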